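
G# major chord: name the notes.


Solution.
Major triad = root + major 3rd (4 semitones) + perfect 5th (7 semitones)
A triad on G# stacks thirds, so the chord tones use letter names G-B-D
Root: G#
Major 3rd above G#: B#
Perfect 5th above G#: D#
Chord = G# B# D#


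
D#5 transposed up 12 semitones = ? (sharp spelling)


D#5: chromatic position 3 in octave 5 → absolute = 5×12 + 3 = 63
Transpose up 12: 63 + 12 = 75
75 = 6×12 + 3 → D# in octave 6
Result = D#6


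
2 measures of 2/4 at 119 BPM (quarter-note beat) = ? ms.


Solution.
Quarter-note beat duration = 60000 / 119 ms
Beats per measure (2/4) = 2
One measure = 2 × 60000 / 119 = 120000 / 119 ms
2 measures = 2 × 120000 / 119 = 240000 / 119
= 2016.8 ms


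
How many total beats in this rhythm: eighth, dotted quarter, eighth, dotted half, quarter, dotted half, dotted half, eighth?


Beat values:
  eighth = 0.5 beats
  dotted quarter = 1.5 beats
  eighth = 0.5 beats
  dotted half = 3 beats
  quarter = 1 beat
  dotted half = 3 beats
  dotted half = 3 beats
  eighth = 0.5 beats
Sum = 0.5 + 1.5 + 0.5 + 3 + 1 + 3 + 3 + 0.5
= 13 beats


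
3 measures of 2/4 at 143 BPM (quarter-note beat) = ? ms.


Working:
Quarter-note beat duration = 60000 / 143 ms
Beats per measure (2/4) = 2
One measure = 2 × 60000 / 143 = 120000 / 143 ms
3 measures = 3 × 120000 / 143 = 360000 / 143
= 2517.5 ms


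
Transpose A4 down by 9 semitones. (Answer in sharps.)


Reasoning:
A4: chromatic position 9 in octave 4 → absolute = 4×12 + 9 = 57
Transpose down 9: 57 - 9 = 48
48 = 4×12 + 0 → C in octave 4
Result = C4


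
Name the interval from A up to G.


Let's work it out.
Letter names: A → G spans 7 letter names → a 7th
Semitones: A → G = 10 half-steps
A 7th of 10 semitones is a minor 7th
= minor 7th


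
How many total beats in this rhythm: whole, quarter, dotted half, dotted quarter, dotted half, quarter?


Let's work it out.
Beat values:
  whole = 4 beats
  quarter = 1 beat
  dotted half = 3 beats
  dotted quarter = 1.5 beats
  dotted half = 3 beats
  quarter = 1 beat
Sum = 4 + 1 + 3 + 1.5 + 3 + 1
= 13.5 beats


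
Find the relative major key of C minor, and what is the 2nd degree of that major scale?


Let's work it out.
The relative major shares the key signature and is a minor 3rd above the minor tonic
A minor 3rd above C is Eb
→ relative major of C minor is Eb major
Eb major scale: Eb F G Ab Bb C D
= Eb major; 2nd degree = F


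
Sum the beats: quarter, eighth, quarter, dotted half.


Beat values:
  quarter = 1 beat
  eighth = 0.5 beats
  quarter = 1 beat
  dotted half = 3 beats
Sum = 1 + 0.5 + 1 + 3
= 5.5 beats


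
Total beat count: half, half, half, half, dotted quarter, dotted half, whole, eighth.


Beat values:
  half = 2 beats
  half = 2 beats
  half = 2 beats
  half = 2 beats
  dotted quarter = 1.5 beats
  dotted half = 3 beats
  whole = 4 beats
  eighth = 0.5 beats
Sum = 2 + 2 + 2 + 2 + 1.5 + 3 + 4 + 0.5
= 17 beats


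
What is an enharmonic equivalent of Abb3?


Step by step:
Enharmonic notes sound the same pitch but are spelled with different letter names
Abb and G name the same pitch class
= G3


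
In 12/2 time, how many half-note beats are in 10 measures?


Let's work it out.
Time signature 12/2: the bottom number 2 means the half note gets one count
The top number 12 means 12 half-note beats per measure
Total = 12 × 10 measures
= 120 half-note beats


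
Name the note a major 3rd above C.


A 3rd spans 3 letter names, so from C we land on E
A major 3rd = 4 semitones above C
Spell E at that pitch: E
= E


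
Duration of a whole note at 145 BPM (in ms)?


One quarter-note beat = 60000 / BPM = 60000 / 145 ms
Whole note = 4 × quarter note
Duration = 4 × 60000 / 145 = 240000 / 145
= 1655.2 ms


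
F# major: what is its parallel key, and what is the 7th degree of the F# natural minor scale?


Let's work it out.
Parallel keys share the same tonic but differ in mode
F# major → parallel is F# minor
F# natural minor scale: F# G# A B C# D E
= F# minor; 7th degree = E


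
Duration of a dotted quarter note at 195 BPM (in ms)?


Step by step:
One quarter-note beat = 60000 / BPM = 60000 / 195 ms
Dotted quarter note = 3/2 × quarter note
Duration = 3/2 × 60000 / 195 = 90000 / 195
= 461.5 ms


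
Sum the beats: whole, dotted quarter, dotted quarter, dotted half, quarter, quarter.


Working:
Beat values:
  whole = 4 beats
  dotted quarter = 1.5 beats
  dotted quarter = 1.5 beats
  dotted half = 3 beats
  quarter = 1 beat
  quarter = 1 beat
Sum = 4 + 1.5 + 1.5 + 3 + 1 + 1
= 12 beats


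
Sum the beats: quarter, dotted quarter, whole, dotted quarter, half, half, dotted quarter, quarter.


Working:
Beat values:
  quarter = 1 beat
  dotted quarter = 1.5 beats
  whole = 4 beats
  dotted quarter = 1.5 beats
  half = 2 beats
  half = 2 beats
  dotted quarter = 1.5 beats
  quarter = 1 beat
Sum = 1 + 1.5 + 4 + 1.5 + 2 + 2 + 1.5 + 1
= 14.5 beats


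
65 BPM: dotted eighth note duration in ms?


One quarter-note beat = 60000 / BPM = 60000 / 65 ms
Dotted eighth note = 3/4 × quarter note
Duration = 3/4 × 60000 / 65 = 45000 / 65
= 692.3 ms


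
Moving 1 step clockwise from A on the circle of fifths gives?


Each clockwise step on the circle of fifths moves up a perfect 5th
From A: A → E
= E


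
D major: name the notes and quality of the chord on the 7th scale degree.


D major scale: D E F# G A B C#
Diatonic triad on degree 7 stacks scale notes 7, 2, 4: C# E G
C#→E = 3 semitones; C#→G = 6 semitones → diminished triad
= C# E G (diminished)


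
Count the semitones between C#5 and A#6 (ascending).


Step by step:
Absolute semitone position = octave×12 + chromatic position
C#5: 5×12 + 1 = 61
A#6: 6×12 + 10 = 82
Difference = 82 - 61 = 21
= 21 semitones


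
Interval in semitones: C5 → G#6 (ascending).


Reasoning:
Absolute semitone position = octave×12 + chromatic position
C5: 5×12 + 0 = 60
G#6: 6×12 + 8 = 80
Difference = 80 - 60 = 20
= 20 semitones


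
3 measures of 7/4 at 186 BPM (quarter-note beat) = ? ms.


Let's work it out.
Quarter-note beat duration = 60000 / 186 ms
Beats per measure (7/4) = 7
One measure = 7 × 60000 / 186 = 420000 / 186 ms
3 measures = 3 × 420000 / 186 = 1260000 / 186
= 6774.2 ms


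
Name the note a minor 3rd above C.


Reasoning:
A 3rd spans 3 letter names, so from C we land on E
A minor 3rd = 3 semitones above C
Spell E at that pitch: Eb
= Eb


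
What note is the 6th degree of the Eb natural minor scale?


Natural minor scale pattern: W-H-W-W-H-W-W (2-1-2-2-1-2-2 semitones)
Starting from Eb:
  Eb + 2 semitones → F
  F + 1 semitone → Gb
  Gb + 2 semitones → Ab
  Ab + 2 semitones → Bb
  Bb + 1 semitone → Cb
  Cb + 2 semitones → Db
  Db + 2 semitones → Eb
Scale: Eb F Gb Ab Bb Cb Db
Degree 6 = Cb


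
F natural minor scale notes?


Let's work it out.
Natural minor scale pattern: W-H-W-W-H-W-W (2-1-2-2-1-2-2 semitones)
Starting from F:
  F + 2 semitones → G
  G + 1 semitone → Ab
  Ab + 2 semitones → Bb
  Bb + 2 semitones → C
  C + 1 semitone → Db
  Db + 2 semitones → Eb
  Eb + 2 semitones → F
Scale = F G Ab Bb C Db Eb


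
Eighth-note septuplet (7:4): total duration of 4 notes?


Solution.
Septuplet: 7 notes occupy the space of 4 eighth notes
Space = 4 × 1/2 = 2 beats
Each septuplet note = 2 / 7 = 2/7 beats
4 notes = 4 × 2/7 = 8/7
= 8/7 beats


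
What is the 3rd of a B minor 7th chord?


Minor 7th chord = root + minor 3rd + perfect 5th + minor 7th
Seventh chords stack in thirds, so the letter names are B-D-F-A
Root: B
Minor 3rd above B: D
Perfect 5th above B: F#
Minor 7th above B: A
The 3rd = D


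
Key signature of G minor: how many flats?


Working:
Flat minor keys: A(0), D(1), G(2), C(3), F(4), Bb(5), Eb(6), Ab(7)
G minor has 2 flats
Order of flats: Bb Eb Ab Db Gb Cb Fb → first 2: Bb, Eb
= 2 flats


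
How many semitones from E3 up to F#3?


Absolute semitone position = octave×12 + chromatic position
E3: 3×12 + 4 = 40
F#3: 3×12 + 6 = 42
Difference = 42 - 40 = 2
= 2 semitones


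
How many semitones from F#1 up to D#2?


Solution.
Absolute semitone position = octave×12 + chromatic position
F#1: 1×12 + 6 = 18
D#2: 2×12 + 3 = 27
Difference = 27 - 18 = 9
= 9 semitones


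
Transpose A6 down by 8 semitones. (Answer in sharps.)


A6: chromatic position 9 in octave 6 → absolute = 6×12 + 9 = 81
Transpose down 8: 81 - 8 = 73
73 = 6×12 + 1 → C# in octave 6
Result = C#6


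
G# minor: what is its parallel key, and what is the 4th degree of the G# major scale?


Solution.
Parallel keys share the same tonic but differ in mode
G# minor → parallel is G# major
G# major scale: G# A# B# C# D# E# F##
= G# major; 4th degree = C#


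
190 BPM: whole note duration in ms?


Solution.
One quarter-note beat = 60000 / BPM = 60000 / 190 ms
Whole note = 4 × quarter note
Duration = 4 × 60000 / 190 = 240000 / 190
= 1263.2 ms


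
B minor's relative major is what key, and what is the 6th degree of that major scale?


Reasoning:
The relative major shares the key signature and is a minor 3rd above the minor tonic
A minor 3rd above B is D
→ relative major of B minor is D major
D major scale: D E F# G A B C#
= D major; 6th degree = B


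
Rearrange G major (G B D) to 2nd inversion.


Reasoning:
Root position: G B D
2nd inversion: move root and 3rd up an octave
Bass note: D
Notes (bottom to top) = D G B


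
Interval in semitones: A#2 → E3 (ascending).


Step by step:
Absolute semitone position = octave×12 + chromatic position
A#2: 2×12 + 10 = 34
E3: 3×12 + 4 = 40
Difference = 40 - 34 = 6
= 6 semitones


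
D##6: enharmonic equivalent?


Working:
Enharmonic notes sound the same pitch but are spelled with different letter names
D## and E name the same pitch class
= E6


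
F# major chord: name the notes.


Major triad = root + major 3rd (4 semitones) + perfect 5th (7 semitones)
A triad on F# stacks thirds, so the chord tones use letter names F-A-C
Root: F#
Major 3rd above F#: A#
Perfect 5th above F#: C#
Chord = F# A# C#


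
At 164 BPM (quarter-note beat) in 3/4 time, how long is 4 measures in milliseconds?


Quarter-note beat duration = 60000 / 164 ms
Beats per measure (3/4) = 3
One measure = 3 × 60000 / 164 = 180000 / 164 ms
4 measures = 4 × 180000 / 164 = 720000 / 164
= 4390.2 ms


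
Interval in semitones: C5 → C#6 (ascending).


Absolute semitone position = octave×12 + chromatic position
C5: 5×12 + 0 = 60
C#6: 6×12 + 1 = 73
Difference = 73 - 60 = 13
= 13 semitones


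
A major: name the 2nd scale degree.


Let's work it out.
Major scale pattern: W-W-H-W-W-W-H (2-2-1-2-2-2-1 semitones)
Starting from A:
  A + 2 semitones → B
  B + 2 semitones → C#
  C# + 1 semitone → D
  D + 2 semitones → E
  E + 2 semitones → F#
  F# + 2 semitones → G#
  G# + 1 semitone → A
Scale: A B C# D E F# G#
Degree 2 = B


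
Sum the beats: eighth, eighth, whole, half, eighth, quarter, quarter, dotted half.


Solution.
Beat values:
  eighth = 0.5 beats
  eighth = 0.5 beats
  whole = 4 beats
  half = 2 beats
  eighth = 0.5 beats
  quarter = 1 beat
  quarter = 1 beat
  dotted half = 3 beats
Sum = 0.5 + 0.5 + 4 + 2 + 0.5 + 1 + 1 + 3
= 12.5 beats


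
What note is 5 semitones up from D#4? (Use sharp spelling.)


Let's work it out.
D#4: chromatic position 3 in octave 4 → absolute = 4×12 + 3 = 51
Transpose up 5: 51 + 5 = 56
56 = 4×12 + 8 → G# in octave 4
Result = G#4


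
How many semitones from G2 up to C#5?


Step by step:
Absolute semitone position = octave×12 + chromatic position
G2: 2×12 + 7 = 31
C#5: 5×12 + 1 = 61
Difference = 61 - 31 = 30
= 30 semitones


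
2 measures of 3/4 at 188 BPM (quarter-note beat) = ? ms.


Quarter-note beat duration = 60000 / 188 ms
Beats per measure (3/4) = 3
One measure = 3 × 60000 / 188 = 180000 / 188 ms
2 measures = 2 × 180000 / 188 = 360000 / 188
= 1914.9 ms


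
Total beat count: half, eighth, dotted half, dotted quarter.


Let's work it out.
Beat values:
  half = 2 beats
  eighth = 0.5 beats
  dotted half = 3 beats
  dotted quarter = 1.5 beats
Sum = 2 + 0.5 + 3 + 1.5
= 7 beats


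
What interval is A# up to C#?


Let's work it out.
Letter names: A → C spans 3 letter names → a 3rd
Semitones: A# → C# = 3 half-steps
A 3rd of 3 semitones is a minor 3rd
= minor 3rd


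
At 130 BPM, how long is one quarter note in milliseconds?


Solution.
One quarter-note beat = 60000 / BPM = 60000 / 130 ms
Duration = 60000 / 130
= 461.5 ms


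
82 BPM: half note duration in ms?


Step by step:
One quarter-note beat = 60000 / BPM = 60000 / 82 ms
Half note = 2 × quarter note
Duration = 2 × 60000 / 82 = 120000 / 82
= 1463.4 ms


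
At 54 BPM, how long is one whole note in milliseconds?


One quarter-note beat = 60000 / BPM = 60000 / 54 ms
Whole note = 4 × quarter note
Duration = 4 × 60000 / 54 = 240000 / 54
= 4444.4 ms


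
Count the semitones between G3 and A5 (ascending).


Reasoning:
Absolute semitone position = octave×12 + chromatic position
G3: 3×12 + 7 = 43
A5: 5×12 + 9 = 69
Difference = 69 - 43 = 26
= 26 semitones


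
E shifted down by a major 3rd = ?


Working:
major 3rd: 3 letter names, 4 semitones
Letter: E - 2 → C
Pitch: E - 4 semitones, spelled as a C → C
= C


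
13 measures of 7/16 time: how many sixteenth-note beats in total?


Time signature 7/16: the bottom number 16 means the sixteenth note gets one count
The top number 7 means 7 sixteenth-note beats per measure
Total = 7 × 13 measures
= 91 sixteenth-note beats


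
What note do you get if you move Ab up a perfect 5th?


Let's work it out.
perfect 5th: 5 letter names, 7 semitones
Letter: A + 4 → E
Pitch: Ab + 7 semitones, spelled as an E → Eb
= Eb


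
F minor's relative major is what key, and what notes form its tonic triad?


The relative major shares the key signature and is a minor 3rd above the minor tonic
A minor 3rd above F is Ab
→ relative major of F minor is Ab major
Tonic triad of Ab major = root + major 3rd + perfect 5th = Ab C Eb
= Ab major; triad = Ab C Eb


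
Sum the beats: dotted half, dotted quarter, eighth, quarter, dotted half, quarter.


Solution.
Beat values:
  dotted half = 3 beats
  dotted quarter = 1.5 beats
  eighth = 0.5 beats
  quarter = 1 beat
  dotted half = 3 beats
  quarter = 1 beat
Sum = 3 + 1.5 + 0.5 + 1 + 3 + 1
= 10 beats


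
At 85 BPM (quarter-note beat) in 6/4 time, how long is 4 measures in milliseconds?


Solution.
Quarter-note beat duration = 60000 / 85 ms
Beats per measure (6/4) = 6
One measure = 6 × 60000 / 85 = 360000 / 85 ms
4 measures = 4 × 360000 / 85 = 1440000 / 85
= 16941.2 ms


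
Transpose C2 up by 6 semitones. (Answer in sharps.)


Solution.
C2: chromatic position 0 in octave 2 → absolute = 2×12 + 0 = 24
Transpose up 6: 24 + 6 = 30
30 = 2×12 + 6 → F# in octave 2
Result = F#2


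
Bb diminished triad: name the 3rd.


Reasoning:
Diminished triad = root + minor 3rd (3 semitones) + diminished 5th (6 semitones)
A triad on Bb stacks thirds, so the chord tones use letter names B-D-F
Root: Bb
Minor 3rd above Bb: Db
Diminished 5th above Bb: Fb
The 3rd = Db


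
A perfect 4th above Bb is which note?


A 4th spans 4 letter names, so from B we land on E
A perfect 4th = 5 semitones above Bb
Spell E at that pitch: Eb
= Eb


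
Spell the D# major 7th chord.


Working:
Major 7th chord = root + major 3rd + perfect 5th + major 7th
Seventh chords stack in thirds, so the letter names are D-F-A-C
Root: D#
Major 3rd above D#: F##
Perfect 5th above D#: A#
Major 7th above D#: C##
Chord = D# F## A# C##


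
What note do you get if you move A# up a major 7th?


Reasoning:
major 7th: 7 letter names, 11 semitones
Letter: A + 6 → G
Pitch: A# + 11 semitones, spelled as a G → G##
= G##


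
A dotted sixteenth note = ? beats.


Reasoning:
Base sixteenth note = 1/4 beats
Dot 1 adds half the previous value: +1/8
One dotted sixteenth = 1/4 + 1/8 = 3/8
= 3/8 beats


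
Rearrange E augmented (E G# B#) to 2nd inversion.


Root position: E G# B#
2nd inversion: move root and 3rd up an octave
Bass note: B#
Notes (bottom to top) = B# E G#


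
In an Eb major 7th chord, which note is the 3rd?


Major 7th chord = root + major 3rd + perfect 5th + major 7th
Seventh chords stack in thirds, so the letter names are E-G-B-D
Root: Eb
Major 3rd above Eb: G
Perfect 5th above Eb: Bb
Major 7th above Eb: D
The 3rd = G


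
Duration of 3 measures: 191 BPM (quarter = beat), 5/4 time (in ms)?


Working:
Quarter-note beat duration = 60000 / 191 ms
Beats per measure (5/4) = 5
One measure = 5 × 60000 / 191 = 300000 / 191 ms
3 measures = 3 × 300000 / 191 = 900000 / 191
= 4712.0 ms


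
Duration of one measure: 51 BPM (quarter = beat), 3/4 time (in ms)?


Solution.
Quarter-note beat duration = 60000 / 51 ms
Beats per measure (3/4) = 3
One measure = 3 × 60000 / 51 = 180000 / 51 ms
= 3529.4 ms


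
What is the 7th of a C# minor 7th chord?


Step by step:
Minor 7th chord = root + minor 3rd + perfect 5th + minor 7th
Seventh chords stack in thirds, so the letter names are C-E-G-B
Root: C#
Minor 3rd above C#: E
Perfect 5th above C#: G#
Minor 7th above C#: B
The 7th = B


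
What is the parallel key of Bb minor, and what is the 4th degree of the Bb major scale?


Solution.
Parallel keys share the same tonic but differ in mode
Bb minor → parallel is Bb major
Bb major scale: Bb C D Eb F G A
= Bb major; 4th degree = Eb


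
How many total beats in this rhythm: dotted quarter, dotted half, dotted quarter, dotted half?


Beat values:
  dotted quarter = 1.5 beats
  dotted half = 3 beats
  dotted quarter = 1.5 beats
  dotted half = 3 beats
Sum = 1.5 + 3 + 1.5 + 3
= 9 beats


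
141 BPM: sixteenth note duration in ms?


Let's work it out.
One quarter-note beat = 60000 / BPM = 60000 / 141 ms
Sixteenth note = 1/4 × quarter note
Duration = 1/4 × 60000 / 141 = 15000 / 141
= 106.4 ms


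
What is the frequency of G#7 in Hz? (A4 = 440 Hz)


Reasoning:
f = 440 × 2^(n/12) where n = semitones from A4
G#7: 35 semitones from A4
f = 440 × 2^(35/12)
f = 3322.44 Hz


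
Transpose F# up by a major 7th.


Let's work it out.
major 7th: 7 letter names, 11 semitones
Letter: F + 6 → E
Pitch: F# + 11 semitones, spelled as an E → E#
= E#


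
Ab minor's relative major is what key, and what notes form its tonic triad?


Step by step:
The relative major shares the key signature and is a minor 3rd above the minor tonic
A minor 3rd above Ab is Cb
→ relative major of Ab minor is Cb major
Tonic triad of Cb major = root + major 3rd + perfect 5th = Cb Eb Gb
= Cb major; triad = Cb Eb Gb


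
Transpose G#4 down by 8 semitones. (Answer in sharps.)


G#4: chromatic position 8 in octave 4 → absolute = 4×12 + 8 = 56
Transpose down 8: 56 - 8 = 48
48 = 4×12 + 0 → C in octave 4
Result = C4


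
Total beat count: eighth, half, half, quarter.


Solution.
Beat values:
  eighth = 0.5 beats
  half = 2 beats
  half = 2 beats
  quarter = 1 beat
Sum = 0.5 + 2 + 2 + 1
= 5.5 beats


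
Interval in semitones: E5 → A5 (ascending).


Working:
Absolute semitone position = octave×12 + chromatic position
E5: 5×12 + 4 = 64
A5: 5×12 + 9 = 69
Difference = 69 - 64 = 5
= 5 semitones


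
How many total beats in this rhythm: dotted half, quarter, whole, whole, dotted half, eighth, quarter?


Beat values:
  dotted half = 3 beats
  quarter = 1 beat
  whole = 4 beats
  whole = 4 beats
  dotted half = 3 beats
  eighth = 0.5 beats
  quarter = 1 beat
Sum = 3 + 1 + 4 + 4 + 3 + 0.5 + 1
= 16.5 beats


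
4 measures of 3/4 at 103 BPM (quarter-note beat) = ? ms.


Quarter-note beat duration = 60000 / 103 ms
Beats per measure (3/4) = 3
One measure = 3 × 60000 / 103 = 180000 / 103 ms
4 measures = 4 × 180000 / 103 = 720000 / 103
= 6990.3 ms


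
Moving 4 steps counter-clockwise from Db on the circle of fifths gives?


Each counter-clockwise step moves down a perfect 5th (= up a perfect 4th)
From Db: Db → F#/Gb → B → E → A
= A


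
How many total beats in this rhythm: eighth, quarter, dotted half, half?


Beat values:
  eighth = 0.5 beats
  quarter = 1 beat
  dotted half = 3 beats
  half = 2 beats
Sum = 0.5 + 1 + 3 + 2
= 6.5 beats


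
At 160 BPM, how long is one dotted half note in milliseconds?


One quarter-note beat = 60000 / BPM = 60000 / 160 ms
Dotted half note = 3 × quarter note
Duration = 3 × 60000 / 160 = 180000 / 160
= 1125.0 ms


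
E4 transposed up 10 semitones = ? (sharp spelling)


E4: chromatic position 4 in octave 4 → absolute = 4×12 + 4 = 52
Transpose up 10: 52 + 10 = 62
62 = 5×12 + 2 → D in octave 5
Result = D5


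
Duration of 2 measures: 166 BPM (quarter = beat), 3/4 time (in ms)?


Working:
Quarter-note beat duration = 60000 / 166 ms
Beats per measure (3/4) = 3
One measure = 3 × 60000 / 166 = 180000 / 166 ms
2 measures = 2 × 180000 / 166 = 360000 / 166
= 2168.7 ms


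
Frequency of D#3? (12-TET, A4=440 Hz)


Solution.
f = 440 × 2^(n/12) where n = semitones from A4
D#3: -18 semitones from A4
f = 440 × 2^(-18/12)
f = 155.56 Hz


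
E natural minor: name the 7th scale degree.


Let's work it out.
Natural minor scale pattern: W-H-W-W-H-W-W (2-1-2-2-1-2-2 semitones)
Starting from E:
  E + 2 semitones → F#
  F# + 1 semitone → G
  G + 2 semitones → A
  A + 2 semitones → B
  B + 1 semitone → C
  C + 2 semitones → D
  D + 2 semitones → E
Scale: E F# G A B C D
Degree 7 = D


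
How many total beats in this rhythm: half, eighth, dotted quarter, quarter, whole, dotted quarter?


Let's work it out.
Beat values:
  half = 2 beats
  eighth = 0.5 beats
  dotted quarter = 1.5 beats
  quarter = 1 beat
  whole = 4 beats
  dotted quarter = 1.5 beats
Sum = 2 + 0.5 + 1.5 + 1 + 4 + 1.5
= 10.5 beats


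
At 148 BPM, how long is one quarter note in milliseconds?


One quarter-note beat = 60000 / BPM = 60000 / 148 ms
Duration = 60000 / 148
= 405.4 ms


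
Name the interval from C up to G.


Step by step:
Letter names: C → G spans 5 letter names → a 5th
Semitones: C → G = 7 half-steps
A 5th of 7 semitones is a perfect 5th
= perfect 5th


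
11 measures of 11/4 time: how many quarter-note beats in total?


Solution.
Time signature 11/4: the bottom number 4 means the quarter note gets one count
The top number 11 means 11 quarter-note beats per measure
Total = 11 × 11 measures
= 121 quarter-note beats


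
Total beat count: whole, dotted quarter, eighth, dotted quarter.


Solution.
Beat values:
  whole = 4 beats
  dotted quarter = 1.5 beats
  eighth = 0.5 beats
  dotted quarter = 1.5 beats
Sum = 4 + 1.5 + 0.5 + 1.5
= 7.5 beats


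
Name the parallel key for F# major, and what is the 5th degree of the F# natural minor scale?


Parallel keys share the same tonic but differ in mode
F# major → parallel is F# minor
F# natural minor scale: F# G# A B C# D E
= F# minor; 5th degree = C#


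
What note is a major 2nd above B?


A 2nd spans 2 letter names, so from B we land on C
A major 2nd = 2 semitones above B
Spell C at that pitch: C#
= C#


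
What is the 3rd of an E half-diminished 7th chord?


Half-diminished 7th chord = root + minor 3rd + diminished 5th + minor 7th
Seventh chords stack in thirds, so the letter names are E-G-B-D
Root: E
Minor 3rd above E: G
Diminished 5th above E: Bb
Minor 7th above E: D
The 3rd = G


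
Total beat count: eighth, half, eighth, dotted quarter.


Reasoning:
Beat values:
  eighth = 0.5 beats
  half = 2 beats
  eighth = 0.5 beats
  dotted quarter = 1.5 beats
Sum = 0.5 + 2 + 0.5 + 1.5
= 4.5 beats


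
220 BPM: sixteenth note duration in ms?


Solution.
One quarter-note beat = 60000 / BPM = 60000 / 220 ms
Sixteenth note = 1/4 × quarter note
Duration = 1/4 × 60000 / 220 = 15000 / 220
= 68.2 ms


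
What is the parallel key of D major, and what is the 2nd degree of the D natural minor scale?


Reasoning:
Parallel keys share the same tonic but differ in mode
D major → parallel is D minor
D natural minor scale: D E F G A Bb C
= D minor; 2nd degree = E


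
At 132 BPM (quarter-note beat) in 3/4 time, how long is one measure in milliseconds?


Let's work it out.
Quarter-note beat duration = 60000 / 132 ms
Beats per measure (3/4) = 3
One measure = 3 × 60000 / 132 = 180000 / 132 ms
= 1363.6 ms


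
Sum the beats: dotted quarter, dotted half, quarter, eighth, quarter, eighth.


Working:
Beat values:
  dotted quarter = 1.5 beats
  dotted half = 3 beats
  quarter = 1 beat
  eighth = 0.5 beats
  quarter = 1 beat
  eighth = 0.5 beats
Sum = 1.5 + 3 + 1 + 0.5 + 1 + 0.5
= 7.5 beats


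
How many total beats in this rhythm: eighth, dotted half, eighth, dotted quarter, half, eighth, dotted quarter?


Working:
Beat values:
  eighth = 0.5 beats
  dotted half = 3 beats
  eighth = 0.5 beats
  dotted quarter = 1.5 beats
  half = 2 beats
  eighth = 0.5 beats
  dotted quarter = 1.5 beats
Sum = 0.5 + 3 + 0.5 + 1.5 + 2 + 0.5 + 1.5
= 9.5 beats


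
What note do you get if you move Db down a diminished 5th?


Solution.
diminished 5th: 5 letter names, 6 semitones
Letter: D - 4 → G
Pitch: Db - 6 semitones, spelled as a G → G
= G


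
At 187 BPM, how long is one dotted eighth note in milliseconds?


Solution.
One quarter-note beat = 60000 / BPM = 60000 / 187 ms
Dotted eighth note = 3/4 × quarter note
Duration = 3/4 × 60000 / 187 = 45000 / 187
= 240.6 ms


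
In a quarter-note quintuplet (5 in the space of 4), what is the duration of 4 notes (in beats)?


Quintuplet: 5 notes occupy the space of 4 quarter notes
Space = 4 × 1 = 4 beats
Each quintuplet note = 4 / 5 = 4/5 beats
4 notes = 4 × 4/5 = 16/5
= 16/5 beats


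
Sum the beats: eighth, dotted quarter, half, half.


Beat values:
  eighth = 0.5 beats
  dotted quarter = 1.5 beats
  half = 2 beats
  half = 2 beats
Sum = 0.5 + 1.5 + 2 + 2
= 6 beats


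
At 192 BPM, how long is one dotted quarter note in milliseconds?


Reasoning:
One quarter-note beat = 60000 / BPM = 60000 / 192 ms
Dotted quarter note = 3/2 × quarter note
Duration = 3/2 × 60000 / 192 = 90000 / 192
= 468.8 ms


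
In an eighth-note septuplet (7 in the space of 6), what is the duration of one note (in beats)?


Let's work it out.
Septuplet: 7 notes occupy the space of 6 eighth notes
Space = 6 × 1/2 = 3 beats
Each septuplet note = 3 / 7 = 3/7 beats
= 3/7 beats


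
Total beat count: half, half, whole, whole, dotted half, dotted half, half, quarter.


Step by step:
Beat values:
  half = 2 beats
  half = 2 beats
  whole = 4 beats
  whole = 4 beats
  dotted half = 3 beats
  dotted half = 3 beats
  half = 2 beats
  quarter = 1 beat
Sum = 2 + 2 + 4 + 4 + 3 + 3 + 2 + 1
= 21 beats


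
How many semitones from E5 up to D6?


Let's work it out.
Absolute semitone position = octave×12 + chromatic position
E5: 5×12 + 4 = 64
D6: 6×12 + 2 = 74
Difference = 74 - 64 = 10
= 10 semitones


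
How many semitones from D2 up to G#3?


Reasoning:
Absolute semitone position = octave×12 + chromatic position
D2: 2×12 + 2 = 26
G#3: 3×12 + 8 = 44
Difference = 44 - 26 = 18
= 18 semitones


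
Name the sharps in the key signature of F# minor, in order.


Solution.
Sharp minor keys follow the circle of fifths: A(0), E(1), B(2), F#(3), C#(4), G#(5), D#(6), A#(7)
F# minor has 3 sharps
Order of sharps: F# C# G# D# A# E# B# → first 3: F#, C#, G#
= F#, C#, G#


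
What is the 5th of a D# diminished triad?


Reasoning:
Diminished triad = root + minor 3rd (3 semitones) + diminished 5th (6 semitones)
A triad on D# stacks thirds, so the chord tones use letter names D-F-A
Root: D#
Minor 3rd above D#: F#
Diminished 5th above D#: A
The 5th = A


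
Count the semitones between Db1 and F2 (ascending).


Absolute semitone position = octave×12 + chromatic position
Db1: 1×12 + 1 = 13
F2: 2×12 + 5 = 29
Difference = 29 - 13 = 16
= 16 semitones


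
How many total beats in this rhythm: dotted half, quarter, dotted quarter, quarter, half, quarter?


Solution.
Beat values:
  dotted half = 3 beats
  quarter = 1 beat
  dotted quarter = 1.5 beats
  quarter = 1 beat
  half = 2 beats
  quarter = 1 beat
Sum = 3 + 1 + 1.5 + 1 + 2 + 1
= 9.5 beats


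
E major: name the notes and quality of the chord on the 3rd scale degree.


E major scale: E F# G# A B C# D#
Diatonic triad on degree 3 stacks scale notes 3, 5, 7: G# B D#
G#→B = 3 semitones; G#→D# = 7 semitones → minor triad
= G# B D# (minor)


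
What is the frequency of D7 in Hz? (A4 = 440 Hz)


Working:
f = 440 × 2^(n/12) where n = semitones from A4
D7: 29 semitones from A4
f = 440 × 2^(29/12)
f = 2349.32 Hz


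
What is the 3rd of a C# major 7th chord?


Let's work it out.
Major 7th chord = root + major 3rd + perfect 5th + major 7th
Seventh chords stack in thirds, so the letter names are C-E-G-B
Root: C#
Major 3rd above C#: E#
Perfect 5th above C#: G#
Major 7th above C#: B#
The 3rd = E#


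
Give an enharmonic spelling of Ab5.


Solution.
Enharmonic notes sound the same pitch but are spelled with different letter names
Ab and G# name the same pitch class
= G#5


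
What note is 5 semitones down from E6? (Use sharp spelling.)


Let's work it out.
E6: chromatic position 4 in octave 6 → absolute = 6×12 + 4 = 76
Transpose down 5: 76 - 5 = 71
71 = 5×12 + 11 → B in octave 5
Result = B5


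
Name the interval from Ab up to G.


Step by step:
Letter names: A → G spans 7 letter names → a 7th
Semitones: Ab → G = 11 half-steps
A 7th of 11 semitones is a major 7th
= major 7th


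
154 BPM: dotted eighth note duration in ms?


One quarter-note beat = 60000 / BPM = 60000 / 154 ms
Dotted eighth note = 3/4 × quarter note
Duration = 3/4 × 60000 / 154 = 45000 / 154
= 292.2 ms


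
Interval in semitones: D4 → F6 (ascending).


Working:
Absolute semitone position = octave×12 + chromatic position
D4: 4×12 + 2 = 50
F6: 6×12 + 5 = 77
Difference = 77 - 50 = 27
= 27 semitones


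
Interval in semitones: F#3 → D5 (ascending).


Reasoning:
Absolute semitone position = octave×12 + chromatic position
F#3: 3×12 + 6 = 42
D5: 5×12 + 2 = 62
Difference = 62 - 42 = 20
= 20 semitones


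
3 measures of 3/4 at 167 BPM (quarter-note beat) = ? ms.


Step by step:
Quarter-note beat duration = 60000 / 167 ms
Beats per measure (3/4) = 3
One measure = 3 × 60000 / 167 = 180000 / 167 ms
3 measures = 3 × 180000 / 167 = 540000 / 167
= 3233.5 ms


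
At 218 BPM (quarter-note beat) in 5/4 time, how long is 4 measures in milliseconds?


Working:
Quarter-note beat duration = 60000 / 218 ms
Beats per measure (5/4) = 5
One measure = 5 × 60000 / 218 = 300000 / 218 ms
4 measures = 4 × 300000 / 218 = 1200000 / 218
= 5504.6 ms


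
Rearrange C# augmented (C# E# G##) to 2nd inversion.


Root position: C# E# G##
2nd inversion: move root and 3rd up an octave
Bass note: G##
Notes (bottom to top) = G## C# E#


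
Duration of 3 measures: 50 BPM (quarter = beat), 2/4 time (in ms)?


Solution.
Quarter-note beat duration = 60000 / 50 ms
Beats per measure (2/4) = 2
One measure = 2 × 60000 / 50 = 120000 / 50 ms
3 measures = 3 × 120000 / 50 = 360000 / 50
= 7200.0 ms


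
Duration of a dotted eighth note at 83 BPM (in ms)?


Reasoning:
One quarter-note beat = 60000 / BPM = 60000 / 83 ms
Dotted eighth note = 3/4 × quarter note
Duration = 3/4 × 60000 / 83 = 45000 / 83
= 542.2 ms


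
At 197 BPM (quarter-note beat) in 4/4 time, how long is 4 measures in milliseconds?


Working:
Quarter-note beat duration = 60000 / 197 ms
Beats per measure (4/4) = 4
One measure = 4 × 60000 / 197 = 240000 / 197 ms
4 measures = 4 × 240000 / 197 = 960000 / 197
= 4873.1 ms


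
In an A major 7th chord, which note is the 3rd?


Step by step:
Major 7th chord = root + major 3rd + perfect 5th + major 7th
Seventh chords stack in thirds, so the letter names are A-C-E-G
Root: A
Major 3rd above A: C#
Perfect 5th above A: E
Major 7th above A: G#
The 3rd = C#


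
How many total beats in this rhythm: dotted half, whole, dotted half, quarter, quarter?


Beat values:
  dotted half = 3 beats
  whole = 4 beats
  dotted half = 3 beats
  quarter = 1 beat
  quarter = 1 beat
Sum = 3 + 4 + 3 + 1 + 1
= 12 beats


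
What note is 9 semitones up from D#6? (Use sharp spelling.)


Reasoning:
D#6: chromatic position 3 in octave 6 → absolute = 6×12 + 3 = 75
Transpose up 9: 75 + 9 = 84
84 = 7×12 + 0 → C in octave 7
Result = C7


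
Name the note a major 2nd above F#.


Working:
A 2nd spans 2 letter names, so from F we land on G
A major 2nd = 2 semitones above F#
Spell G at that pitch: G#
= G#


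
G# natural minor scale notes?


Let's work it out.
Natural minor scale pattern: W-H-W-W-H-W-W (2-1-2-2-1-2-2 semitones)
Starting from G#:
  G# + 2 semitones → A#
  A# + 1 semitone → B
  B + 2 semitones → C#
  C# + 2 semitones → D#
  D# + 1 semitone → E
  E + 2 semitones → F#
  F# + 2 semitones → G#
Scale = G# A# B C# D# E F#


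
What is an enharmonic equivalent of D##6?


Enharmonic notes sound the same pitch but are spelled with different letter names
D## and E name the same pitch class
= E6


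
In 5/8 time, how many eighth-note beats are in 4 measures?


Step by step:
Time signature 5/8: the bottom number 8 means the eighth note gets one count
The top number 5 means 5 eighth-note beats per measure
Total = 5 × 4 measures
= 20 eighth-note beats


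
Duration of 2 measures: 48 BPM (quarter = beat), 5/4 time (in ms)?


Quarter-note beat duration = 60000 / 48 ms
Beats per measure (5/4) = 5
One measure = 5 × 60000 / 48 = 300000 / 48 ms
2 measures = 2 × 300000 / 48 = 600000 / 48
= 12500.0 ms


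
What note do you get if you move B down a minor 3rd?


Reasoning:
minor 3rd: 3 letter names, 3 semitones
Letter: B - 2 → G
Pitch: B - 3 semitones, spelled as a G → G#
= G#


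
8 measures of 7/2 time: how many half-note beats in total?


Working:
Time signature 7/2: the bottom number 2 means the half note gets one count
The top number 7 means 7 half-note beats per measure
Total = 7 × 8 measures
= 56 half-note beats


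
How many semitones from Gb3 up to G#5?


Let's work it out.
Absolute semitone position = octave×12 + chromatic position
Gb3: 3×12 + 6 = 42
G#5: 5×12 + 8 = 68
Difference = 68 - 42 = 26
= 26 semitones


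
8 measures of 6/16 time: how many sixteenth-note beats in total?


Reasoning:
Time signature 6/16: the bottom number 16 means the sixteenth note gets one count
The top number 6 means 6 sixteenth-note beats per measure
Total = 6 × 8 measures
= 48 sixteenth-note beats


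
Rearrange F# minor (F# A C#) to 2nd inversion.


Root position: F# A C#
2nd inversion: move root and 3rd up an octave
Bass note: C#
Notes (bottom to top) = C# F# A


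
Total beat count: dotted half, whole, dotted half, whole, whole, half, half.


Working:
Beat values:
  dotted half = 3 beats
  whole = 4 beats
  dotted half = 3 beats
  whole = 4 beats
  whole = 4 beats
  half = 2 beats
  half = 2 beats
Sum = 3 + 4 + 3 + 4 + 4 + 2 + 2
= 22 beats


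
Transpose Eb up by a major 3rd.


Step by step:
major 3rd: 3 letter names, 4 semitones
Letter: E + 2 → G
Pitch: Eb + 4 semitones, spelled as a G → G
= G


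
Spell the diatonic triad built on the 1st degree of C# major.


Step by step:
C# major scale: C# D# E# F# G# A# B#
Diatonic triad on degree 1 stacks scale notes 1, 3, 5: C# E# G#
C#→E# = 4 semitones; C#→G# = 7 semitones → major triad
= C# E# G# (major)


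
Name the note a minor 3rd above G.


A 3rd spans 3 letter names, so from G we land on B
A minor 3rd = 3 semitones above G
Spell B at that pitch: Bb
= Bb


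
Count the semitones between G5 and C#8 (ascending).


Solution.
Absolute semitone position = octave×12 + chromatic position
G5: 5×12 + 7 = 67
C#8: 8×12 + 1 = 97
Difference = 97 - 67 = 30
= 30 semitones


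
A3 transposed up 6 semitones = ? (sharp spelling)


A3: chromatic position 9 in octave 3 → absolute = 3×12 + 9 = 45
Transpose up 6: 45 + 6 = 51
51 = 4×12 + 3 → D# in octave 4
Result = D#4


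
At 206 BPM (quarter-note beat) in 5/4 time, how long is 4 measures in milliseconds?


Reasoning:
Quarter-note beat duration = 60000 / 206 ms
Beats per measure (5/4) = 5
One measure = 5 × 60000 / 206 = 300000 / 206 ms
4 measures = 4 × 300000 / 206 = 1200000 / 206
= 5825.2 ms


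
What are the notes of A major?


Reasoning:
Major scale pattern: W-W-H-W-W-W-H (2-2-1-2-2-2-1 semitones)
Starting from A:
  A + 2 semitones → B
  B + 2 semitones → C#
  C# + 1 semitone → D
  D + 2 semitones → E
  E + 2 semitones → F#
  F# + 2 semitones → G#
  G# + 1 semitone → A
Scale = A B C# D E F# G#


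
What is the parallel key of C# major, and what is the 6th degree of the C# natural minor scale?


Working:
Parallel keys share the same tonic but differ in mode
C# major → parallel is C# minor
C# natural minor scale: C# D# E F# G# A B
= C# minor; 6th degree = A


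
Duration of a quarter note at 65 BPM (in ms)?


Solution.
One quarter-note beat = 60000 / BPM = 60000 / 65 ms
Duration = 60000 / 65
= 923.1 ms


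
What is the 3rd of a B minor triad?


Minor triad = root + minor 3rd (3 semitones) + perfect 5th (7 semitones)
A triad on B stacks thirds, so the chord tones use letter names B-D-F
Root: B
Minor 3rd above B: D
Perfect 5th above B: F#
The 3rd = D


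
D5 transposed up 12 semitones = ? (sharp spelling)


D5: chromatic position 2 in octave 5 → absolute = 5×12 + 2 = 62
Transpose up 12: 62 + 12 = 74
74 = 6×12 + 2 → D in octave 6
Result = D6


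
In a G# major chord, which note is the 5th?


Reasoning:
Major triad = root + major 3rd (4 semitones) + perfect 5th (7 semitones)
A triad on G# stacks thirds, so the chord tones use letter names G-B-D
Root: G#
Major 3rd above G#: B#
Perfect 5th above G#: D#
The 5th = D#


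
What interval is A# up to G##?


Reasoning:
Letter names: A → G spans 7 letter names → a 7th
Semitones: A# → G## = 11 half-steps
A 7th of 11 semitones is a major 7th
= major 7th


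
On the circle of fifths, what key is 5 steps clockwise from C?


Reasoning:
Each clockwise step on the circle of fifths moves up a perfect 5th
From C: C → G → D → A → E → B
= B


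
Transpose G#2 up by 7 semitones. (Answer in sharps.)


G#2: chromatic position 8 in octave 2 → absolute = 2×12 + 8 = 32
Transpose up 7: 32 + 7 = 39
39 = 3×12 + 3 → D# in octave 3
Result = D#3


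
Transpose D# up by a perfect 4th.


Working:
perfect 4th: 4 letter names, 5 semitones
Letter: D + 3 → G
Pitch: D# + 5 semitones, spelled as a G → G#
= G#


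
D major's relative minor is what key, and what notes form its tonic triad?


Solution.
The relative minor shares the major's key signature and starts on its 6th degree
6th degree = a major 6th above the tonic; a major 6th above D is B
→ relative minor of D major is B minor
Tonic triad of B minor = root + minor 3rd + perfect 5th = B D F#
= B minor; triad = B D F#


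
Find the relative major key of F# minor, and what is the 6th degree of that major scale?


Reasoning:
The relative major shares the key signature and is a minor 3rd above the minor tonic
A minor 3rd above F# is A
→ relative major of F# minor is A major
A major scale: A B C# D E F# G#
= A major; 6th degree = F#


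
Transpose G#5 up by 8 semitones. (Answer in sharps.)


Reasoning:
G#5: chromatic position 8 in octave 5 → absolute = 5×12 + 8 = 68
Transpose up 8: 68 + 8 = 76
76 = 6×12 + 4 → E in octave 6
Result = E6


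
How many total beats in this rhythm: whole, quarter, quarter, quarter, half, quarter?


Working:
Beat values:
  whole = 4 beats
  quarter = 1 beat
  quarter = 1 beat
  quarter = 1 beat
  half = 2 beats
  quarter = 1 beat
Sum = 4 + 1 + 1 + 1 + 2 + 1
= 10 beats
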